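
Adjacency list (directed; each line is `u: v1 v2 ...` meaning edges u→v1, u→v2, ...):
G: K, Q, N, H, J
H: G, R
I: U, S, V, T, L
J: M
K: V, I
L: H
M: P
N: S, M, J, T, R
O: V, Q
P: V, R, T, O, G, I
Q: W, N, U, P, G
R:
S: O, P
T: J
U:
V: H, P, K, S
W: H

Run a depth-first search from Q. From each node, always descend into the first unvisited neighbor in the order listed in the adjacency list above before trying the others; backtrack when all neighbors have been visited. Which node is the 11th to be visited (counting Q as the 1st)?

Visit Q
Q → W
W → H
H → G
G → K
K → V
V → P
P → R
P → T
T → J
J → M
P → O
P → I
I → U
I → S
I → L
G → N

Visit order: Q, W, H, G, K, V, P, R, T, J, M, O, I, U, S, L, N

M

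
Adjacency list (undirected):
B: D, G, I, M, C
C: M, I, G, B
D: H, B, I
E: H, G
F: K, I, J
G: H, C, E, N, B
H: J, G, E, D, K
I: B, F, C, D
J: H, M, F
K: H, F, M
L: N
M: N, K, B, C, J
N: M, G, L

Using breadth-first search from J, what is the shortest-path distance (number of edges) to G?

2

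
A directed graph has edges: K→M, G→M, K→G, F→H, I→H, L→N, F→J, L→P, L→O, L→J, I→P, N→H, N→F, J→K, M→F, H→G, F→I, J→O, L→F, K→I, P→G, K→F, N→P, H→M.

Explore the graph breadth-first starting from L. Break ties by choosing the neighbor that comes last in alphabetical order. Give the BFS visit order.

L, P, O, N, J, F, G, H, K, I, M

Visit L; enqueue P, O, N, J, F → queue [P, O, N, J, F]
Visit P; enqueue G → queue [O, N, J, F, G]
Visit O → queue [N, J, F, G]
Visit N; enqueue H → queue [J, F, G, H]
Visit J; enqueue K → queue [F, G, H, K]
Visit F; enqueue I → queue [G, H, K, I]
Visit G; enqueue M → queue [H, K, I, M]
Visit H → queue [K, I, M]
Visit K → queue [I, M]
Visit I → queue [M]
Visit M → queue []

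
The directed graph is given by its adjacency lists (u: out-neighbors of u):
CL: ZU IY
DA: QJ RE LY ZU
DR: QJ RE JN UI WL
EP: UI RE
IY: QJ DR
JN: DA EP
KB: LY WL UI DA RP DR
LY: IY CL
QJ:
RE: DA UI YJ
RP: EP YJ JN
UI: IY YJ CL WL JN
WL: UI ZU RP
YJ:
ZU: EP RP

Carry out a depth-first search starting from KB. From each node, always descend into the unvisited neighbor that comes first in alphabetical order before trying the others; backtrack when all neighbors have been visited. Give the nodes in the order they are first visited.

Visit KB
KB → DA
DA → LY
LY → CL
CL → IY
IY → DR
DR → JN
JN → EP
EP → RE
RE → UI
UI → WL
WL → RP
RP → YJ
WL → ZU
DR → QJ

KB DA LY CL IY DR JN EP RE UI WL RP YJ ZU QJ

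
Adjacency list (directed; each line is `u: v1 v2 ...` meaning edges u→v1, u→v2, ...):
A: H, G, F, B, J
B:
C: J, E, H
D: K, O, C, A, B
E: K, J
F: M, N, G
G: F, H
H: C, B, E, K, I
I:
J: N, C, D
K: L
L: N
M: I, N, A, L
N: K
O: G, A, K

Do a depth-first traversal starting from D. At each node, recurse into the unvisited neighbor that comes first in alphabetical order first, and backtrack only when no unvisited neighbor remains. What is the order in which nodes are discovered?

D -> A -> B -> F -> G -> H -> C -> E -> J -> N -> K -> L -> I -> M -> O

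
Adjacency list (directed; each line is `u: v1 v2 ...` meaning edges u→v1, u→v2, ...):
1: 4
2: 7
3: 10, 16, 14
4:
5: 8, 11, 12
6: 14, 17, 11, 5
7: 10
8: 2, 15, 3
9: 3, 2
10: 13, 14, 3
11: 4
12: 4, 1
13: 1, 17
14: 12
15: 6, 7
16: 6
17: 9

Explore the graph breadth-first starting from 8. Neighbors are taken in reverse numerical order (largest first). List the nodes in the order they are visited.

8 → 15 → 3 → 2 → 7 → 6 → 16 → 14 → 10 → 17 → 11 → 5 → 12 → 13 → 9 → 4 → 1

Visit 8; enqueue 15, 3, 2 → queue [15, 3, 2]
Visit 15; enqueue 7, 6 → queue [3, 2, 7, 6]
Visit 3; enqueue 16, 14, 10 → queue [2, 7, 6, 16, 14, 10]
Visit 2 → queue [7, 6, 16, 14, 10]
Visit 7 → queue [6, 16, 14, 10]
Visit 6; enqueue 17, 11, 5 → queue [16, 14, 10, 17, 11, 5]
Visit 16 → queue [14, 10, 17, 11, 5]
Visit 14; enqueue 12 → queue [10, 17, 11, 5, 12]
Visit 10; enqueue 13 → queue [17, 11, 5, 12, 13]
Visit 17; enqueue 9 → queue [11, 5, 12, 13, 9]
Visit 11; enqueue 4 → queue [5, 12, 13, 9, 4]
Visit 5 → queue [12, 13, 9, 4]
Visit 12; enqueue 1 → queue [13, 9, 4, 1]
Visit 13 → queue [9, 4, 1]
Visit 9 → queue [4, 1]
Visit 4 → queue [1]
Visit 1 → queue []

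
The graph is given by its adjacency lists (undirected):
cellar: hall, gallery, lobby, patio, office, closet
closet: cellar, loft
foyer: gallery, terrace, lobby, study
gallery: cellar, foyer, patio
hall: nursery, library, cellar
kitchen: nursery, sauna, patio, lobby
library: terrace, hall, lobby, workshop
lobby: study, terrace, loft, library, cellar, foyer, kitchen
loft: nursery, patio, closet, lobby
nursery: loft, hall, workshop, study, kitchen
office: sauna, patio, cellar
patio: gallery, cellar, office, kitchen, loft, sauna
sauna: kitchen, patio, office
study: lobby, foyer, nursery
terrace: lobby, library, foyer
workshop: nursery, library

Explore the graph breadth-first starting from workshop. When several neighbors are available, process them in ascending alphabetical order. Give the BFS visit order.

Visit workshop; enqueue library, nursery → queue [library, nursery]
Visit library; enqueue hall, lobby, terrace → queue [nursery, hall, lobby, terrace]
Visit nursery; enqueue kitchen, loft, study → queue [hall, lobby, terrace, kitchen, loft, study]
Visit hall; enqueue cellar → queue [lobby, terrace, kitchen, loft, study, cellar]
Visit lobby; enqueue foyer → queue [terrace, kitchen, loft, study, cellar, foyer]
Visit terrace → queue [kitchen, loft, study, cellar, foyer]
Visit kitchen; enqueue patio, sauna → queue [loft, study, cellar, foyer, patio, sauna]
Visit loft; enqueue closet → queue [study, cellar, foyer, patio, sauna, closet]
Visit study → queue [cellar, foyer, patio, sauna, closet]
Visit cellar; enqueue gallery, office → queue [foyer, patio, sauna, closet, gallery, office]
Visit foyer → queue [patio, sauna, closet, gallery, office]
Visit patio → queue [sauna, closet, gallery, office]
Visit sauna → queue [closet, gallery, office]
Visit closet → queue [gallery, office]
Visit gallery → queue [office]
Visit office → queue []

workshop → library → nursery → hall → lobby → terrace → kitchen → loft → study → cellar → foyer → patio → sauna → closet → gallery → office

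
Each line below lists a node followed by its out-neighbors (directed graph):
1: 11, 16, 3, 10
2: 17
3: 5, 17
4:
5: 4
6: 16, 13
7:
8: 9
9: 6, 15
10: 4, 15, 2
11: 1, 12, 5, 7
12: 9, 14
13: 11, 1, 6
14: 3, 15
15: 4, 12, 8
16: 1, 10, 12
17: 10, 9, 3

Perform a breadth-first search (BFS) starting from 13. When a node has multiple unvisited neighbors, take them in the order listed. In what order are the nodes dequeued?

13, 11, 1, 6, 12, 5, 7, 16, 3, 10, 9, 14, 4, 17, 15, 2, 8

Visit 13; enqueue 11, 1, 6 → queue [11, 1, 6]
Visit 11; enqueue 12, 5, 7 → queue [1, 6, 12, 5, 7]
Visit 1; enqueue 16, 3, 10 → queue [6, 12, 5, 7, 16, 3, 10]
Visit 6 → queue [12, 5, 7, 16, 3, 10]
Visit 12; enqueue 9, 14 → queue [5, 7, 16, 3, 10, 9, 14]
Visit 5; enqueue 4 → queue [7, 16, 3, 10, 9, 14, 4]
Visit 7 → queue [16, 3, 10, 9, 14, 4]
Visit 16 → queue [3, 10, 9, 14, 4]
Visit 3; enqueue 17 → queue [10, 9, 14, 4, 17]
Visit 10; enqueue 15, 2 → queue [9, 14, 4, 17, 15, 2]
Visit 9 → queue [14, 4, 17, 15, 2]
Visit 14 → queue [4, 17, 15, 2]
Visit 4 → queue [17, 15, 2]
Visit 17 → queue [15, 2]
Visit 15; enqueue 8 → queue [2, 8]
Visit 2 → queue [8]
Visit 8 → queue []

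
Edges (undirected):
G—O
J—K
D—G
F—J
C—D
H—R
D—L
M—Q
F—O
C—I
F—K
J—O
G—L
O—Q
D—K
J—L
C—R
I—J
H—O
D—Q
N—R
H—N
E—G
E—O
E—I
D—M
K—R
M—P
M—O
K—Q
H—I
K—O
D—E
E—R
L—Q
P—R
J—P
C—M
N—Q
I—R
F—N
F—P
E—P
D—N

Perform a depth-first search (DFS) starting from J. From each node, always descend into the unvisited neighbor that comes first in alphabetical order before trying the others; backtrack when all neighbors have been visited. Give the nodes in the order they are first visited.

J, F, K, D, C, I, E, G, L, Q, M, O, H, N, R, P

Visit J
J → F
F → K
K → D
D → C
C → I
I → E
E → G
G → L
L → Q
Q → M
M → O
O → H
H → N
N → R
R → P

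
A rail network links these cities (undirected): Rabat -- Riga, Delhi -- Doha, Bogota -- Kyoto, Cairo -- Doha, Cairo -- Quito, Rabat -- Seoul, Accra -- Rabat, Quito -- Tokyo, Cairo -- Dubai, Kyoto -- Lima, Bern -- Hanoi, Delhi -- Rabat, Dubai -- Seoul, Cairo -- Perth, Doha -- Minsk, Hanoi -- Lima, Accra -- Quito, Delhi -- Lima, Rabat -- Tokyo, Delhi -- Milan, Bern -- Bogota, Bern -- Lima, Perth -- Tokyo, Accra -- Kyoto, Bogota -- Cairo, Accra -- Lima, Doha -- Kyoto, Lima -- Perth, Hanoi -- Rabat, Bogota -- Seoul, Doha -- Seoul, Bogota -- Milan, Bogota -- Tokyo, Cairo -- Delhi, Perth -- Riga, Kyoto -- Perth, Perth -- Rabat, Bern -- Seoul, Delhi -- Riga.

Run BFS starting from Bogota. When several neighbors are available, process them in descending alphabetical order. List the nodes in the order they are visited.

Visit Bogota; enqueue Tokyo, Seoul, Milan, Kyoto, Cairo, Bern → queue [Tokyo, Seoul, Milan, Kyoto, Cairo, Bern]
Visit Tokyo; enqueue Rabat, Quito, Perth → queue [Seoul, Milan, Kyoto, Cairo, Bern, Rabat, Quito, Perth]
Visit Seoul; enqueue Dubai, Doha → queue [Milan, Kyoto, Cairo, Bern, Rabat, Quito, Perth, Dubai, Doha]
Visit Milan; enqueue Delhi → queue [Kyoto, Cairo, Bern, Rabat, Quito, Perth, Dubai, Doha, Delhi]
Visit Kyoto; enqueue Lima, Accra → queue [Cairo, Bern, Rabat, Quito, Perth, Dubai, Doha, Delhi, Lima, Accra]
Visit Cairo → queue [Bern, Rabat, Quito, Perth, Dubai, Doha, Delhi, Lima, Accra]
Visit Bern; enqueue Hanoi → queue [Rabat, Quito, Perth, Dubai, Doha, Delhi, Lima, Accra, Hanoi]
Visit Rabat; enqueue Riga → queue [Quito, Perth, Dubai, Doha, Delhi, Lima, Accra, Hanoi, Riga]
Visit Quito → queue [Perth, Dubai, Doha, Delhi, Lima, Accra, Hanoi, Riga]
Visit Perth → queue [Dubai, Doha, Delhi, Lima, Accra, Hanoi, Riga]
Visit Dubai → queue [Doha, Delhi, Lima, Accra, Hanoi, Riga]
Visit Doha; enqueue Minsk → queue [Delhi, Lima, Accra, Hanoi, Riga, Minsk]
Visit Delhi → queue [Lima, Accra, Hanoi, Riga, Minsk]
Visit Lima → queue [Accra, Hanoi, Riga, Minsk]
Visit Accra → queue [Hanoi, Riga, Minsk]
Visit Hanoi → queue [Riga, Minsk]
Visit Riga → queue [Minsk]
Visit Minsk → queue []

Bogota, Tokyo, Seoul, Milan, Kyoto, Cairo, Bern, Rabat, Quito, Perth, Dubai, Doha, Delhi, Lima, Accra, Hanoi, Riga, Minsk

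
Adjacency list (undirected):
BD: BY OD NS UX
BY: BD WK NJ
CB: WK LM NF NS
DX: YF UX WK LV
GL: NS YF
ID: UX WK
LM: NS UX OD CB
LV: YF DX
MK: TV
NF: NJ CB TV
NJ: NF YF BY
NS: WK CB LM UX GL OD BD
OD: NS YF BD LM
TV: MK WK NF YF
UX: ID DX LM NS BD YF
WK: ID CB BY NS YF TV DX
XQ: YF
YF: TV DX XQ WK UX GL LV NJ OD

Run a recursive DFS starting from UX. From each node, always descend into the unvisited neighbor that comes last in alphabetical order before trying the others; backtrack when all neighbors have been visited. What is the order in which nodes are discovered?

Visit UX
UX → YF
YF → XQ
YF → WK
WK → TV
TV → NF
NF → NJ
NJ → BY
BY → BD
BD → OD
OD → NS
NS → LM
LM → CB
NS → GL
TV → MK
WK → ID
WK → DX
DX → LV

UX YF XQ WK TV NF NJ BY BD OD NS LM CB GL MK ID DX LV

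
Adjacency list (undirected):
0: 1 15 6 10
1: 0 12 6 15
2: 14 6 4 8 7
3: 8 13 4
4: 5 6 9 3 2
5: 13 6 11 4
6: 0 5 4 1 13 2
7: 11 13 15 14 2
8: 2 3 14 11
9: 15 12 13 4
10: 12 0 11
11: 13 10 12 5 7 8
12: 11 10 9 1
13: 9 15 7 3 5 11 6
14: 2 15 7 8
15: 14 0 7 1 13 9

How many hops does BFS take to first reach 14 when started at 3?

Level 0: 3
Level 1: 4, 8, 13
Level 2: 2, 5, 6, 7, 9, 11, 14, 15
Level 3: 0, 1, 10, 12
14 first appears at level 2.

2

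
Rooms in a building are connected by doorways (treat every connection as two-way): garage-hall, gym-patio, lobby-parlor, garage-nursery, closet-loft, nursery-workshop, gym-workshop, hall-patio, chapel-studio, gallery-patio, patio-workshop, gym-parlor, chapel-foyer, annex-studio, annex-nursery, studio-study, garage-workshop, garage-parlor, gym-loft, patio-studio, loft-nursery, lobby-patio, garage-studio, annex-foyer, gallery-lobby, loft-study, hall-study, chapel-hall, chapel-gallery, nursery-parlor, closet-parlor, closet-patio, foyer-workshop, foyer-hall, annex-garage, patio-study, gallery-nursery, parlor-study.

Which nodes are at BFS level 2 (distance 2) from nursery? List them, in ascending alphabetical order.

chapel, closet, foyer, gym, hall, lobby, patio, studio, study

Level 0: nursery
Level 1: annex, gallery, garage, loft, parlor, workshop
Level 2: chapel, closet, foyer, gym, hall, lobby, patio, studio, study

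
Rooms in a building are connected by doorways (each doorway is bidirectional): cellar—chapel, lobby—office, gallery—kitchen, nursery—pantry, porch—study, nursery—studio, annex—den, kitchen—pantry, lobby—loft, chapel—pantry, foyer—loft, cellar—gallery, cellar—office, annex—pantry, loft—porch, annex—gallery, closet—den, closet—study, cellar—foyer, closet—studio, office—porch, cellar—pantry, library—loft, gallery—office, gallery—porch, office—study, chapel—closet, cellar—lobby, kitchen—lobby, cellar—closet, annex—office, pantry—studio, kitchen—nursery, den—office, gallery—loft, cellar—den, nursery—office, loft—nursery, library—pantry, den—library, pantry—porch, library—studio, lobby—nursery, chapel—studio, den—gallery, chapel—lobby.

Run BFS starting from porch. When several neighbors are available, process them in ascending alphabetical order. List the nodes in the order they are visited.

porch → gallery → loft → office → pantry → study → annex → cellar → den → kitchen → foyer → library → lobby → nursery → chapel → studio → closet

Visit porch; enqueue gallery, loft, office, pantry, study → queue [gallery, loft, office, pantry, study]
Visit gallery; enqueue annex, cellar, den, kitchen → queue [loft, office, pantry, study, annex, cellar, den, kitchen]
Visit loft; enqueue foyer, library, lobby, nursery → queue [office, pantry, study, annex, cellar, den, kitchen, foyer, library, lobby, nursery]
Visit office → queue [pantry, study, annex, cellar, den, kitchen, foyer, library, lobby, nursery]
Visit pantry; enqueue chapel, studio → queue [study, annex, cellar, den, kitchen, foyer, library, lobby, nursery, chapel, studio]
Visit study; enqueue closet → queue [annex, cellar, den, kitchen, foyer, library, lobby, nursery, chapel, studio, closet]
Visit annex → queue [cellar, den, kitchen, foyer, library, lobby, nursery, chapel, studio, closet]
Visit cellar → queue [den, kitchen, foyer, library, lobby, nursery, chapel, studio, closet]
Visit den → queue [kitchen, foyer, library, lobby, nursery, chapel, studio, closet]
Visit kitchen → queue [foyer, library, lobby, nursery, chapel, studio, closet]
Visit foyer → queue [library, lobby, nursery, chapel, studio, closet]
Visit library → queue [lobby, nursery, chapel, studio, closet]
Visit lobby → queue [nursery, chapel, studio, closet]
Visit nursery → queue [chapel, studio, closet]
Visit chapel → queue [studio, closet]
Visit studio → queue [closet]
Visit closet → queue []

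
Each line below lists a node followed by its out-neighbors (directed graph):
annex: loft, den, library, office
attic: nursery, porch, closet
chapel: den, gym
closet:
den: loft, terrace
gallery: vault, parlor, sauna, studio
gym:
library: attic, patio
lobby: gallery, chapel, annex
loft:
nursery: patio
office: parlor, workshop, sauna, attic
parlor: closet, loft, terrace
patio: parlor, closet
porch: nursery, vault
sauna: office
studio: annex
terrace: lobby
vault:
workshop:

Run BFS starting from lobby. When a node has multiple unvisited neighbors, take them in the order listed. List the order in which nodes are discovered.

Visit lobby; enqueue gallery, chapel, annex → queue [gallery, chapel, annex]
Visit gallery; enqueue vault, parlor, sauna, studio → queue [chapel, annex, vault, parlor, sauna, studio]
Visit chapel; enqueue den, gym → queue [annex, vault, parlor, sauna, studio, den, gym]
Visit annex; enqueue loft, library, office → queue [vault, parlor, sauna, studio, den, gym, loft, library, office]
Visit vault → queue [parlor, sauna, studio, den, gym, loft, library, office]
Visit parlor; enqueue closet, terrace → queue [sauna, studio, den, gym, loft, library, office, closet, terrace]
Visit sauna → queue [studio, den, gym, loft, library, office, closet, terrace]
Visit studio → queue [den, gym, loft, library, office, closet, terrace]
Visit den → queue [gym, loft, library, office, closet, terrace]
Visit gym → queue [loft, library, office, closet, terrace]
Visit loft → queue [library, office, closet, terrace]
Visit library; enqueue attic, patio → queue [office, closet, terrace, attic, patio]
Visit office; enqueue workshop → queue [closet, terrace, attic, patio, workshop]
Visit closet → queue [terrace, attic, patio, workshop]
Visit terrace → queue [attic, patio, workshop]
Visit attic; enqueue nursery, porch → queue [patio, workshop, nursery, porch]
Visit patio → queue [workshop, nursery, porch]
Visit workshop → queue [nursery, porch]
Visit nursery → queue [porch]
Visit porch → queue []

lobby -> gallery -> chapel -> annex -> vault -> parlor -> sauna -> studio -> den -> gym -> loft -> library -> office -> closet -> terrace -> attic -> patio -> workshop -> nursery -> porch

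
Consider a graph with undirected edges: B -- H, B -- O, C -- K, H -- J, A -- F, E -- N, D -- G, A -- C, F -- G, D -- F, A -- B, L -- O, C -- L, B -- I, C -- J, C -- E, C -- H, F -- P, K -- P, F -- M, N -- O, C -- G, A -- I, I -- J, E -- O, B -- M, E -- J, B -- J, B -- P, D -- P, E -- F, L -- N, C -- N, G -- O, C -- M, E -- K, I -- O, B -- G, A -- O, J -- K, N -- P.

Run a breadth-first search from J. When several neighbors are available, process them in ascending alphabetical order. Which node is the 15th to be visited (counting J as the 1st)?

F

Visit J; enqueue B, C, E, H, I, K → queue [B, C, E, H, I, K]
Visit B; enqueue A, G, M, O, P → queue [C, E, H, I, K, A, G, M, O, P]
Visit C; enqueue L, N → queue [E, H, I, K, A, G, M, O, P, L, N]
Visit E; enqueue F → queue [H, I, K, A, G, M, O, P, L, N, F]
Visit H → queue [I, K, A, G, M, O, P, L, N, F]
Visit I → queue [K, A, G, M, O, P, L, N, F]
Visit K → queue [A, G, M, O, P, L, N, F]
Visit A → queue [G, M, O, P, L, N, F]
Visit G; enqueue D → queue [M, O, P, L, N, F, D]
Visit M → queue [O, P, L, N, F, D]
Visit O → queue [P, L, N, F, D]
Visit P → queue [L, N, F, D]
Visit L → queue [N, F, D]
Visit N → queue [F, D]
Visit F → queue [D]
Visit D → queue []

Visit order: J, B, C, E, H, I, K, A, G, M, O, P, L, N, F, D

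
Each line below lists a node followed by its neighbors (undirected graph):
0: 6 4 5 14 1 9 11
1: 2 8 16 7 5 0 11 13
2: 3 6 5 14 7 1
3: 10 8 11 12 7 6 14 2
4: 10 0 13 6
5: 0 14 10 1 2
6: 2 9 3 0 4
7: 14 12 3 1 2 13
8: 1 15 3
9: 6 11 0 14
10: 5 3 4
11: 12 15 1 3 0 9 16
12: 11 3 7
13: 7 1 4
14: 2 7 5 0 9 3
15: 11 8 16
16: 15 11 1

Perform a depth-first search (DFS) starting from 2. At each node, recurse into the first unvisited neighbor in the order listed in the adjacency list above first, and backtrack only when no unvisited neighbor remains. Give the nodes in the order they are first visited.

Visit 2
2 → 3
3 → 10
10 → 5
5 → 0
0 → 6
6 → 9
9 → 11
11 → 12
12 → 7
7 → 14
7 → 1
1 → 8
8 → 15
15 → 16
1 → 13
13 → 4

2 -> 3 -> 10 -> 5 -> 0 -> 6 -> 9 -> 11 -> 12 -> 7 -> 14 -> 1 -> 8 -> 15 -> 16 -> 13 -> 4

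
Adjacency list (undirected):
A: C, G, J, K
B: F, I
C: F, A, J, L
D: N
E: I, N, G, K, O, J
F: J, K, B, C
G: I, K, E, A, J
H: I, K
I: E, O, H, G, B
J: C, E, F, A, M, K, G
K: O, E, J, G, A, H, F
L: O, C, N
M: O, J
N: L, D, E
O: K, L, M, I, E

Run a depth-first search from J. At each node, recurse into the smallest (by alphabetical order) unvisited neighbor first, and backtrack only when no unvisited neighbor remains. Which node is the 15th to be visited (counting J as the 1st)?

Visit J
J → A
A → C
C → F
F → B
B → I
I → E
E → G
G → K
K → H
K → O
O → L
L → N
N → D
O → M

Visit order: J, A, C, F, B, I, E, G, K, H, O, L, N, D, M

M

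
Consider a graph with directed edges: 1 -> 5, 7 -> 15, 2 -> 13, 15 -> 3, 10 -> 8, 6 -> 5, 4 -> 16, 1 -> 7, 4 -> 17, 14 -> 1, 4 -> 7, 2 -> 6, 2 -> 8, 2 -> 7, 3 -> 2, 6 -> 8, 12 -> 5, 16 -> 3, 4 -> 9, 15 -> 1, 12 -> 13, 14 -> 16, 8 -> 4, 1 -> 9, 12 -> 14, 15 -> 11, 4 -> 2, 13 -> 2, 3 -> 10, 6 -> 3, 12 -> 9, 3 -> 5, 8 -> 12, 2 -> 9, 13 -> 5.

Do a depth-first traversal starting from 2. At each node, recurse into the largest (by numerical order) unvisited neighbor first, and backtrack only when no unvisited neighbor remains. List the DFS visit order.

Visit 2
2 → 13
13 → 5
2 → 9
2 → 8
8 → 12
12 → 14
14 → 16
16 → 3
3 → 10
14 → 1
1 → 7
7 → 15
15 → 11
8 → 4
4 → 17
2 → 6

2 13 5 9 8 12 14 16 3 10 1 7 15 11 4 17 6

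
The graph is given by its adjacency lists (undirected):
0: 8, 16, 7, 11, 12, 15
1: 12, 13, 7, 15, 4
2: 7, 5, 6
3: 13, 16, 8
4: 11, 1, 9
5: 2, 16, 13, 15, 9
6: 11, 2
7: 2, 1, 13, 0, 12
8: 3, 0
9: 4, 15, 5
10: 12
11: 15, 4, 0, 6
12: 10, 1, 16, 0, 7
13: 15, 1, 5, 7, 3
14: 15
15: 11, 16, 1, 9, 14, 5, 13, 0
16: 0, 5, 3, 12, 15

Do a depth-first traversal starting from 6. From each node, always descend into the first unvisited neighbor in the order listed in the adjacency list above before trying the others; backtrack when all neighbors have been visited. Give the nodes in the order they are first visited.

Visit 6
6 → 11
11 → 15
15 → 16
16 → 0
0 → 8
8 → 3
3 → 13
13 → 1
1 → 12
12 → 10
12 → 7
7 → 2
2 → 5
5 → 9
9 → 4
15 → 14

6 -> 11 -> 15 -> 16 -> 0 -> 8 -> 3 -> 13 -> 1 -> 12 -> 10 -> 7 -> 2 -> 5 -> 9 -> 4 -> 14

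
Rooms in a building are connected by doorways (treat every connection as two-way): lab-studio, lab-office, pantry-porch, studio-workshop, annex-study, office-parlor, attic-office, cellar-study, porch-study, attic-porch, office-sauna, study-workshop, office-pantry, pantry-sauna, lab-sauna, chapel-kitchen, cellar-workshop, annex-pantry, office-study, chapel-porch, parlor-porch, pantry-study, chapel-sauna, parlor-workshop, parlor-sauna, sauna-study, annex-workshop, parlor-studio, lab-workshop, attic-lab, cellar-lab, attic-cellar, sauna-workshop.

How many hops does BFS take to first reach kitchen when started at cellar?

Level 0: cellar
Level 1: attic, lab, study, workshop
Level 2: annex, office, pantry, parlor, porch, sauna, studio
Level 3: chapel
Level 4: kitchen
kitchen first appears at level 4.

4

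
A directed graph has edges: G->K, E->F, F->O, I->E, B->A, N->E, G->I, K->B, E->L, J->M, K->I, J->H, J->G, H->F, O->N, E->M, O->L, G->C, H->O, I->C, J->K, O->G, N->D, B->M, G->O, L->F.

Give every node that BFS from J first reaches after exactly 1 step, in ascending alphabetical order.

Level 0: J
Level 1: G, H, K, M
Level 2: B, C, F, I, O
Level 3: A, E, L, N
Level 4: D

G, H, K, M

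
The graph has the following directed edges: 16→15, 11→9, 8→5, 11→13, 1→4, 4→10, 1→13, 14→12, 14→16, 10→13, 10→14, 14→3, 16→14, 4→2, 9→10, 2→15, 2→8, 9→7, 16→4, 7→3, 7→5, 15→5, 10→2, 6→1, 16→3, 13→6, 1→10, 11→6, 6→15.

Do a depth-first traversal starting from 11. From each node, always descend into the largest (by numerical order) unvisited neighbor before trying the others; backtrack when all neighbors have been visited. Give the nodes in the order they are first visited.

Visit 11
11 → 13
13 → 6
6 → 15
15 → 5
6 → 1
1 → 10
10 → 14
14 → 16
16 → 4
4 → 2
2 → 8
16 → 3
14 → 12
11 → 9
9 → 7

11 → 13 → 6 → 15 → 5 → 1 → 10 → 14 → 16 → 4 → 2 → 8 → 3 → 12 → 9 → 7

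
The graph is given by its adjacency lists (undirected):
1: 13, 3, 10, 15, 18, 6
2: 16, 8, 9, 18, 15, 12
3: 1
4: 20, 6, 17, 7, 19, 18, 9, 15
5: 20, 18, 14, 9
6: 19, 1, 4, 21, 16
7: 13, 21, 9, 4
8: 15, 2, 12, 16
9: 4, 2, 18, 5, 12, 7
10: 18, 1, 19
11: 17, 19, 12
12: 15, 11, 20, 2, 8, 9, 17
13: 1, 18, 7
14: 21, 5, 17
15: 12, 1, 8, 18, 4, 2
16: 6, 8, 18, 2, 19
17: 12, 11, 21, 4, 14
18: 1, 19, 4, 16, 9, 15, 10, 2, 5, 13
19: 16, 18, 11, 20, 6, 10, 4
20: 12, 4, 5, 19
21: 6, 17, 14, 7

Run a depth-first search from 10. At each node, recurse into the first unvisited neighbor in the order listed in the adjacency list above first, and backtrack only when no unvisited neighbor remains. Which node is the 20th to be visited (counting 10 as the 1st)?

Visit 10
10 → 18
18 → 1
1 → 13
13 → 7
7 → 21
21 → 6
6 → 19
19 → 16
16 → 8
8 → 15
15 → 12
12 → 11
11 → 17
17 → 4
4 → 20
20 → 5
5 → 14
5 → 9
9 → 2
1 → 3

Visit order: 10, 18, 1, 13, 7, 21, 6, 19, 16, 8, 15, 12, 11, 17, 4, 20, 5, 14, 9, 2, 3

2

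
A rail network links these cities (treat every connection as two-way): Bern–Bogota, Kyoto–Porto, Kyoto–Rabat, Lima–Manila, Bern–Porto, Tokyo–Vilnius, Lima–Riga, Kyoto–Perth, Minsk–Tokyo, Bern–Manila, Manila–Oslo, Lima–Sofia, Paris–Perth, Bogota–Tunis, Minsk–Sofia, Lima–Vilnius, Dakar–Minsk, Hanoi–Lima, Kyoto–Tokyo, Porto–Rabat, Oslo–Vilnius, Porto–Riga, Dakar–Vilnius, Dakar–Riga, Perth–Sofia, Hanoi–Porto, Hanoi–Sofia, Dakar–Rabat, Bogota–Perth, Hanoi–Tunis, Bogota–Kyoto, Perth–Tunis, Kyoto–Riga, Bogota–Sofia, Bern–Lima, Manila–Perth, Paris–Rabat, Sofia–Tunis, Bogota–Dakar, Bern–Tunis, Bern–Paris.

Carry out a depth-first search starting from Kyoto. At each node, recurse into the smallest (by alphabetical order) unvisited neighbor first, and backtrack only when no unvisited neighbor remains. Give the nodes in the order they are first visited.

Kyoto, Bogota, Bern, Lima, Hanoi, Porto, Rabat, Dakar, Minsk, Sofia, Perth, Manila, Oslo, Vilnius, Tokyo, Paris, Tunis, Riga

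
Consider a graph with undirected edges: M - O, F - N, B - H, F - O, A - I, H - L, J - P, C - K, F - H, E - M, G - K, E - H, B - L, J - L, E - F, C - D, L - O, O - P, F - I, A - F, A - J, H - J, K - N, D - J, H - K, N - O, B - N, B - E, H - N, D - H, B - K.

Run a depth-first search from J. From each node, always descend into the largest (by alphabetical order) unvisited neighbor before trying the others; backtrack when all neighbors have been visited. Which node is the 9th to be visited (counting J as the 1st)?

E

Visit J
J → P
P → O
O → N
N → K
K → H
H → L
L → B
B → E
E → M
E → F
F → I
I → A
H → D
D → C
K → G

Visit order: J, P, O, N, K, H, L, B, E, M, F, I, A, D, C, G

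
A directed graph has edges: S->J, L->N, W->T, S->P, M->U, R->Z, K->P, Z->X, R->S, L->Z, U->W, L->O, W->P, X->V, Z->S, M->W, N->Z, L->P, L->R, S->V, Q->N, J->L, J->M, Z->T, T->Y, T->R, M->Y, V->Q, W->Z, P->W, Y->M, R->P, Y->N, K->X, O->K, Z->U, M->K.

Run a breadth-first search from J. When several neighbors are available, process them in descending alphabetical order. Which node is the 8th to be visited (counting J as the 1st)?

Z

Visit J; enqueue M, L → queue [M, L]
Visit M; enqueue Y, W, U, K → queue [L, Y, W, U, K]
Visit L; enqueue Z, R, P, O, N → queue [Y, W, U, K, Z, R, P, O, N]
Visit Y → queue [W, U, K, Z, R, P, O, N]
Visit W; enqueue T → queue [U, K, Z, R, P, O, N, T]
Visit U → queue [K, Z, R, P, O, N, T]
Visit K; enqueue X → queue [Z, R, P, O, N, T, X]
Visit Z; enqueue S → queue [R, P, O, N, T, X, S]
Visit R → queue [P, O, N, T, X, S]
Visit P → queue [O, N, T, X, S]
Visit O → queue [N, T, X, S]
Visit N → queue [T, X, S]
Visit T → queue [X, S]
Visit X; enqueue V → queue [S, V]
Visit S → queue [V]
Visit V; enqueue Q → queue [Q]
Visit Q → queue []

Visit order: J, M, L, Y, W, U, K, Z, R, P, O, N, T, X, S, V, Q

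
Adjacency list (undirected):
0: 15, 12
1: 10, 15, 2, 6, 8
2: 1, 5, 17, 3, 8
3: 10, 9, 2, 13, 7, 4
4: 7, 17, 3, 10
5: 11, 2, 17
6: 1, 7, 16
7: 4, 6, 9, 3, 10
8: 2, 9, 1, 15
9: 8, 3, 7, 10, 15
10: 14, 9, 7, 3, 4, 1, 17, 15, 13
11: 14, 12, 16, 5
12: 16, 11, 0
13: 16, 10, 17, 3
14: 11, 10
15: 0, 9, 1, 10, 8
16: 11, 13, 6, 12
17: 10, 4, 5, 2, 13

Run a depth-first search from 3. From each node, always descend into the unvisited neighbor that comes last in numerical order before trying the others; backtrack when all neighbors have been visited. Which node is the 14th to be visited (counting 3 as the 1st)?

6

Visit 3
3 → 13
13 → 17
17 → 10
10 → 15
15 → 9
9 → 8
8 → 2
2 → 5
5 → 11
11 → 16
16 → 12
12 → 0
16 → 6
6 → 7
7 → 4
6 → 1
11 → 14

Visit order: 3, 13, 17, 10, 15, 9, 8, 2, 5, 11, 16, 12, 0, 6, 7, 4, 1, 14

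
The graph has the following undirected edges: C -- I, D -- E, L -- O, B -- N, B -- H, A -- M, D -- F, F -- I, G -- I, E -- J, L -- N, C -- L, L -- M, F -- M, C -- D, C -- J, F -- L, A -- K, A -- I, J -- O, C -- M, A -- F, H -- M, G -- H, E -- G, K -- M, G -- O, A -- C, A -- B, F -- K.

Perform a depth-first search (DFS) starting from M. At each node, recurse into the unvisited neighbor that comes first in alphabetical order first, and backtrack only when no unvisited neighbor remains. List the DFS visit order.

Visit M
M → A
A → B
B → H
H → G
G → E
E → D
D → C
C → I
I → F
F → K
F → L
L → N
L → O
O → J

M -> A -> B -> H -> G -> E -> D -> C -> I -> F -> K -> L -> N -> O -> J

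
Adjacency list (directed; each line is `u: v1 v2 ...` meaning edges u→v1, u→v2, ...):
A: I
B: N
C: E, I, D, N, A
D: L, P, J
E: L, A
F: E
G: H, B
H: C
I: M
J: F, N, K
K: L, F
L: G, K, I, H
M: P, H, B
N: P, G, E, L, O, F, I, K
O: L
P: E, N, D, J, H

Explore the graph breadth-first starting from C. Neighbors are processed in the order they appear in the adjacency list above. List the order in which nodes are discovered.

Visit C; enqueue E, I, D, N, A → queue [E, I, D, N, A]
Visit E; enqueue L → queue [I, D, N, A, L]
Visit I; enqueue M → queue [D, N, A, L, M]
Visit D; enqueue P, J → queue [N, A, L, M, P, J]
Visit N; enqueue G, O, F, K → queue [A, L, M, P, J, G, O, F, K]
Visit A → queue [L, M, P, J, G, O, F, K]
Visit L; enqueue H → queue [M, P, J, G, O, F, K, H]
Visit M; enqueue B → queue [P, J, G, O, F, K, H, B]
Visit P → queue [J, G, O, F, K, H, B]
Visit J → queue [G, O, F, K, H, B]
Visit G → queue [O, F, K, H, B]
Visit O → queue [F, K, H, B]
Visit F → queue [K, H, B]
Visit K → queue [H, B]
Visit H → queue [B]
Visit B → queue []

C -> E -> I -> D -> N -> A -> L -> M -> P -> J -> G -> O -> F -> K -> H -> B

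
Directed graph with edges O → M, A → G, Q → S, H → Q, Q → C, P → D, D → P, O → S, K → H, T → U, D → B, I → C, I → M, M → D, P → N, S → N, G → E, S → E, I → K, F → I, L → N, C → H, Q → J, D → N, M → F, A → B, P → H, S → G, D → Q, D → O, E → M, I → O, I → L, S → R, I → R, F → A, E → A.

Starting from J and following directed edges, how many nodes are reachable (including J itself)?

BFS from J visits: J
Reachable nodes: 1 of 21 total.

1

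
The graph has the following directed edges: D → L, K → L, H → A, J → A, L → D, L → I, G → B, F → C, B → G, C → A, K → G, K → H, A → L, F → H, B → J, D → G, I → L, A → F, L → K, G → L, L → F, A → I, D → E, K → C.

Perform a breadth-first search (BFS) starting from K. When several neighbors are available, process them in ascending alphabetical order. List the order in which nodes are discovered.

Visit K; enqueue C, G, H, L → queue [C, G, H, L]
Visit C; enqueue A → queue [G, H, L, A]
Visit G; enqueue B → queue [H, L, A, B]
Visit H → queue [L, A, B]
Visit L; enqueue D, F, I → queue [A, B, D, F, I]
Visit A → queue [B, D, F, I]
Visit B; enqueue J → queue [D, F, I, J]
Visit D; enqueue E → queue [F, I, J, E]
Visit F → queue [I, J, E]
Visit I → queue [J, E]
Visit J → queue [E]
Visit E → queue []

K, C, G, H, L, A, B, D, F, I, J, E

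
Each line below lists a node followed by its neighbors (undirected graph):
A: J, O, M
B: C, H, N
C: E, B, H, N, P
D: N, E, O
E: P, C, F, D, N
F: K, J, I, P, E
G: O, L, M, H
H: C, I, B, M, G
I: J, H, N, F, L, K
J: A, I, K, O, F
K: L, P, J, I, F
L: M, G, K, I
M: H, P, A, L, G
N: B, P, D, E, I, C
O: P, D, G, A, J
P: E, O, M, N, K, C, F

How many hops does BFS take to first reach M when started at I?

Level 0: I
Level 1: F, H, J, K, L, N
Level 2: A, B, C, D, E, G, M, O, P
M first appears at level 2.

2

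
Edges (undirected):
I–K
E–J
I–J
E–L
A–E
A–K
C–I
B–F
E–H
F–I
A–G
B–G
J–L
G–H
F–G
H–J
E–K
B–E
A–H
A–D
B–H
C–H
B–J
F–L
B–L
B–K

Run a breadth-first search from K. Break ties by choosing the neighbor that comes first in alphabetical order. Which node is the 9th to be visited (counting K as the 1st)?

F

Visit K; enqueue A, B, E, I → queue [A, B, E, I]
Visit A; enqueue D, G, H → queue [B, E, I, D, G, H]
Visit B; enqueue F, J, L → queue [E, I, D, G, H, F, J, L]
Visit E → queue [I, D, G, H, F, J, L]
Visit I; enqueue C → queue [D, G, H, F, J, L, C]
Visit D → queue [G, H, F, J, L, C]
Visit G → queue [H, F, J, L, C]
Visit H → queue [F, J, L, C]
Visit F → queue [J, L, C]
Visit J → queue [L, C]
Visit L → queue [C]
Visit C → queue []

Visit order: K, A, B, E, I, D, G, H, F, J, L, C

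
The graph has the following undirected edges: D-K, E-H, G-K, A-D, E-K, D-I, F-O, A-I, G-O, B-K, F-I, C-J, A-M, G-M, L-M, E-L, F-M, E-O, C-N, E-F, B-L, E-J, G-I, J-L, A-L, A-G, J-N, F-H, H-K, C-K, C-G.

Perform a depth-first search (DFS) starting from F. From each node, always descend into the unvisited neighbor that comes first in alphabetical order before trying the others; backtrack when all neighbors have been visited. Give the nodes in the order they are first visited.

F, E, H, K, B, L, A, D, I, G, C, J, N, M, O

Visit F
F → E
E → H
H → K
K → B
B → L
L → A
A → D
D → I
I → G
G → C
C → J
J → N
G → M
G → O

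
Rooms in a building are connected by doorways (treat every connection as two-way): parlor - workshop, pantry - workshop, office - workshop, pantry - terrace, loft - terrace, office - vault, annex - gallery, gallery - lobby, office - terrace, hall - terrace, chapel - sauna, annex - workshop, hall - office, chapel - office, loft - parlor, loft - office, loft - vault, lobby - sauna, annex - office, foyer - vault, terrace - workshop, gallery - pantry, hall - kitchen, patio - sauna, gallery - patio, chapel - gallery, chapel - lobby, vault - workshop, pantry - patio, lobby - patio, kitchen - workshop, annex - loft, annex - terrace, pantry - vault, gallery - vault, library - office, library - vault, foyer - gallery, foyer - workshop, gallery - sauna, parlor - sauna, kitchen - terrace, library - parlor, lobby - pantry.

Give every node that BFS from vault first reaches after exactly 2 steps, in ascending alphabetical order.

Level 0: vault
Level 1: foyer, gallery, library, loft, office, pantry, workshop
Level 2: annex, chapel, hall, kitchen, lobby, parlor, patio, sauna, terrace

annex, chapel, hall, kitchen, lobby, parlor, patio, sauna, terrace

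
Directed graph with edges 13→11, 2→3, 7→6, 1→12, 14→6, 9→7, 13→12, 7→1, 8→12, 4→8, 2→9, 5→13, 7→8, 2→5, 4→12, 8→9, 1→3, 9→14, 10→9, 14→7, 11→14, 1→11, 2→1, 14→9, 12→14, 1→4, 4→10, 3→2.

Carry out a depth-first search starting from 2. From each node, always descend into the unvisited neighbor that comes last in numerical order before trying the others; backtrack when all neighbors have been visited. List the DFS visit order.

Visit 2
2 → 9
9 → 14
14 → 7
7 → 8
8 → 12
7 → 6
7 → 1
1 → 11
1 → 4
4 → 10
1 → 3
2 → 5
5 → 13

2 -> 9 -> 14 -> 7 -> 8 -> 12 -> 6 -> 1 -> 11 -> 4 -> 10 -> 3 -> 5 -> 13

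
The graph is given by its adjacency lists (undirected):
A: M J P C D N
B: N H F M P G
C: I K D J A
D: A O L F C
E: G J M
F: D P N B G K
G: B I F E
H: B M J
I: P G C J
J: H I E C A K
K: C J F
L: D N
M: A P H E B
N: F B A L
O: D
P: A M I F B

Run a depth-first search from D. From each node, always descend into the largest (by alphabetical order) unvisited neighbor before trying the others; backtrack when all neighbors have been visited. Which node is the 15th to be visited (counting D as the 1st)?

Visit D
D → O
D → L
L → N
N → F
F → P
P → M
M → H
H → J
J → K
K → C
C → I
I → G
G → E
G → B
C → A

Visit order: D, O, L, N, F, P, M, H, J, K, C, I, G, E, B, A

B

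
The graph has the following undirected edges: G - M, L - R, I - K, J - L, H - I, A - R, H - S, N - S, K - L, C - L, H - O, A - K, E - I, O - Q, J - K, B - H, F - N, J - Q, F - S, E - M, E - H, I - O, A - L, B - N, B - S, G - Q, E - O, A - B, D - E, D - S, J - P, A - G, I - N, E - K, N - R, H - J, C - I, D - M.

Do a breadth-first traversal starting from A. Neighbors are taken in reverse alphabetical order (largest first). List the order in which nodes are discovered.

A -> R -> L -> K -> G -> B -> N -> J -> C -> I -> E -> Q -> M -> S -> H -> F -> P -> O -> D

Visit A; enqueue R, L, K, G, B → queue [R, L, K, G, B]
Visit R; enqueue N → queue [L, K, G, B, N]
Visit L; enqueue J, C → queue [K, G, B, N, J, C]
Visit K; enqueue I, E → queue [G, B, N, J, C, I, E]
Visit G; enqueue Q, M → queue [B, N, J, C, I, E, Q, M]
Visit B; enqueue S, H → queue [N, J, C, I, E, Q, M, S, H]
Visit N; enqueue F → queue [J, C, I, E, Q, M, S, H, F]
Visit J; enqueue P → queue [C, I, E, Q, M, S, H, F, P]
Visit C → queue [I, E, Q, M, S, H, F, P]
Visit I; enqueue O → queue [E, Q, M, S, H, F, P, O]
Visit E; enqueue D → queue [Q, M, S, H, F, P, O, D]
Visit Q → queue [M, S, H, F, P, O, D]
Visit M → queue [S, H, F, P, O, D]
Visit S → queue [H, F, P, O, D]
Visit H → queue [F, P, O, D]
Visit F → queue [P, O, D]
Visit P → queue [O, D]
Visit O → queue [D]
Visit D → queue []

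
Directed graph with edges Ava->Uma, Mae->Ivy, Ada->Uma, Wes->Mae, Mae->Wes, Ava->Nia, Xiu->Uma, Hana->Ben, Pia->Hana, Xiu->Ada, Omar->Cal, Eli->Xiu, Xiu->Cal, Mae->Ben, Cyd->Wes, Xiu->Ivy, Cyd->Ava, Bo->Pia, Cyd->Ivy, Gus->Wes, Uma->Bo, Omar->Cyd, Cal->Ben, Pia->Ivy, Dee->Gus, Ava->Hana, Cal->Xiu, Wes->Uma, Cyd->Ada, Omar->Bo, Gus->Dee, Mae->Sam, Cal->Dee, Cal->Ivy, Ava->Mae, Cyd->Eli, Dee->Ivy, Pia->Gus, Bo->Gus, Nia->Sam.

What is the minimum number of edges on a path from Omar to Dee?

Level 0: Omar
Level 1: Bo, Cal, Cyd
Level 2: Ada, Ava, Ben, Dee, Eli, Gus, Ivy, Pia, Wes, Xiu
Level 3: Hana, Mae, Nia, Uma
Level 4: Sam
Dee first appears at level 2.

2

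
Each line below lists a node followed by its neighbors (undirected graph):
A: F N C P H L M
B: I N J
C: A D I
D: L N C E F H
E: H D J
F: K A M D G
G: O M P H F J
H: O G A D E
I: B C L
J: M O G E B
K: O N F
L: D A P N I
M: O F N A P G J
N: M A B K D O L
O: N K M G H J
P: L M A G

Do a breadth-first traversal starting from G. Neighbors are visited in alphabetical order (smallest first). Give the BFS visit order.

Visit G; enqueue F, H, J, M, O, P → queue [F, H, J, M, O, P]
Visit F; enqueue A, D, K → queue [H, J, M, O, P, A, D, K]
Visit H; enqueue E → queue [J, M, O, P, A, D, K, E]
Visit J; enqueue B → queue [M, O, P, A, D, K, E, B]
Visit M; enqueue N → queue [O, P, A, D, K, E, B, N]
Visit O → queue [P, A, D, K, E, B, N]
Visit P; enqueue L → queue [A, D, K, E, B, N, L]
Visit A; enqueue C → queue [D, K, E, B, N, L, C]
Visit D → queue [K, E, B, N, L, C]
Visit K → queue [E, B, N, L, C]
Visit E → queue [B, N, L, C]
Visit B; enqueue I → queue [N, L, C, I]
Visit N → queue [L, C, I]
Visit L → queue [C, I]
Visit C → queue [I]
Visit I → queue []

G -> F -> H -> J -> M -> O -> P -> A -> D -> K -> E -> B -> N -> L -> C -> I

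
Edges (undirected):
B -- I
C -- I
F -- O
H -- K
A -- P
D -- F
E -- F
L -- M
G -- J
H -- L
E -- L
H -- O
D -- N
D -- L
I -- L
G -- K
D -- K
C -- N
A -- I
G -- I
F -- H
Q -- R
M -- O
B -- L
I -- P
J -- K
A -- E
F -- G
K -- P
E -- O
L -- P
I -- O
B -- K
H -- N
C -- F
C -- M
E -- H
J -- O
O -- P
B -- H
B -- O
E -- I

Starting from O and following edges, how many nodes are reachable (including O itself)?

16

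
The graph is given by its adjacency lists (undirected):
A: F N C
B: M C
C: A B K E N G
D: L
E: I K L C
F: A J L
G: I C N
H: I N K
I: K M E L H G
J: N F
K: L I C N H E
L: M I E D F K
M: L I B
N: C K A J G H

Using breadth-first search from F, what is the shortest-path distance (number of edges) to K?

2

Level 0: F
Level 1: A, J, L
Level 2: C, D, E, I, K, M, N
Level 3: B, G, H
K first appears at level 2.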